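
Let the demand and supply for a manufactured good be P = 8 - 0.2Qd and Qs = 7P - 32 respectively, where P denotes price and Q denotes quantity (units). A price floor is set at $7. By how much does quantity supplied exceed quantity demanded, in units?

Rearranging demand gives Qd = 40 - 5P. Without the control the market clears where 40 - 5P = 7P - 32, i.e. P* = 6 and Q* = 10.
Because the floor (7) lies above the market-clearing price, it is binding.
At P = 7: Qd = 40 - 5·7 = 5 and Qs = 7·7 - 32 = 17.
Surplus = Qs - Qd = 17 - 5 = 12.

12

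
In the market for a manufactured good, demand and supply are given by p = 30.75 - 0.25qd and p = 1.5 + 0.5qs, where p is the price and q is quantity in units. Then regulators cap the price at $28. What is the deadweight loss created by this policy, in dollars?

Rearranging demand gives qd = 123 - 4p; rearranging supply gives qs = 2p - 3. Equilibrium: 123 - 4p = 2p - 3, so 126 = 6p and p* = 21, q* = 39.
The ceiling of 28 is above the equilibrium price 21, so it is not binding; the market clears at p* = 21, q* = 39.
Since the control does not bind, no trades are prevented and deadweight loss is zero.

0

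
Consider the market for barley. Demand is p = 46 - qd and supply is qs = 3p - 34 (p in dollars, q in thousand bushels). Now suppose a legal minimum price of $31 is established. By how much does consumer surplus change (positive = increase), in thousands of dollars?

Rearranging demand gives qd = 46 - p. Without the control the market clears where 46 - p = 3p - 34, i.e. p* = 20 and q* = 26.
The floor of 31 is above the equilibrium price 20, so it binds.
At p = 31: qd = 46 - 31 = 15 and qs = 3·31 - 34 = 59.
Consumer surplus without the control is ½ · (46 - 20) · 26 = 338.
With the floor, consumers buy 15 units at 31, so CS = ½ · (46 - 31) · 15 = 112.5.
Change in consumer surplus = 112.5 - 338 = -225.5.

-225.5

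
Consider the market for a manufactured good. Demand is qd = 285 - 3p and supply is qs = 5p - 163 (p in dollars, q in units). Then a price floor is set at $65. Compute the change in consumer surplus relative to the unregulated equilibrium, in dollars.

-931.5

In a free market, 285 - 3p = 5p - 163 gives the equilibrium p* = 56, q* = 117.
Because the floor (65) lies above the market-clearing price, it is binding.
At p = 65: qd = 285 - 3·65 = 90 and qs = 5·65 - 163 = 162.
Consumer surplus without the control is ½ · (95 - 56) · 117 = 2281.5.
With the floor, consumers buy 90 units at 65, so CS = ½ · (95 - 65) · 90 = 1350.
Change in consumer surplus = 1350 - 2281.5 = -931.5.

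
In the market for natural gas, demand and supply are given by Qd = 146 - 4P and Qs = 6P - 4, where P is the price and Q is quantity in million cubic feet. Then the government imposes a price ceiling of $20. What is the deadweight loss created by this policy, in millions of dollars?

Without the control the market clears where 146 - 4P = 6P - 4, i.e. P* = 15 and Q* = 86.
The ceiling of 20 is above the equilibrium price 15, so it is not binding; the market clears at P* = 15, Q* = 86.
Since the control does not bind, no trades are prevented and deadweight loss is zero.

0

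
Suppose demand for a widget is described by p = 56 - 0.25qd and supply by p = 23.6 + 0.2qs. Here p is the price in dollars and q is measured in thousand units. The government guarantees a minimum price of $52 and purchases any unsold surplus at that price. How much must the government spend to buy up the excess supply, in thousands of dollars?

6552

Rearranging demand gives qd = 224 - 4p; rearranging supply gives qs = 5p - 118. Equilibrium: 224 - 4p = 5p - 118, so 342 = 9p and p* = 38, q* = 72.
The floor of 52 is above the equilibrium price 38, so it binds.
At p = 52: qd = 224 - 4·52 = 16 and qs = 5·52 - 118 = 142.
Surplus = qs - qd = 126.
Government expenditure = surplus × support price = 126 × 52 = 6552.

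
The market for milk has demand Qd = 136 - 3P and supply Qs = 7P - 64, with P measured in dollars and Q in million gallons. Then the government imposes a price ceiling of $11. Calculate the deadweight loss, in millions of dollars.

Equilibrium: 136 - 3P = 7P - 64, so 200 = 10P and P* = 20, Q* = 76.
Since 11 < 20, the ceiling is binding.
At P = 11: Qd = 136 - 3·11 = 103 and Qs = 7·11 - 64 = 13.
Quantity traded falls to 13. At Q = 13 the demand price is (136 - 13)/3 = 41 and the supply price is (64 + 13)/7 = 11.
Deadweight loss = ½ · (41 - 11) · (76 - 13) = ½ · 30 · 63 = 945.

945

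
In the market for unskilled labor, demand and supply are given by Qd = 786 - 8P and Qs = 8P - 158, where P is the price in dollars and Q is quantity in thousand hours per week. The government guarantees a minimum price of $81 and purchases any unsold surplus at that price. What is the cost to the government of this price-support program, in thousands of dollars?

28512

Equilibrium: 786 - 8P = 8P - 158, so 944 = 16P and P* = 59, Q* = 314.
Because the floor (81) lies above the market-clearing price, it is binding.
At P = 81: Qd = 786 - 8·81 = 138 and Qs = 8·81 - 158 = 490.
Surplus = Qs - Qd = 352.
Government expenditure = surplus × support price = 352 × 81 = 28512.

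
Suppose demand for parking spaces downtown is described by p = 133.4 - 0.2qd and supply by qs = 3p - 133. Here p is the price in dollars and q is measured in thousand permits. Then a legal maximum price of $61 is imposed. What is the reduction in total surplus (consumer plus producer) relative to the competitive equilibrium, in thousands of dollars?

Rearranging demand gives qd = 667 - 5p. In a free market, 667 - 5p = 3p - 133 gives the equilibrium p* = 100, q* = 167.
Because the ceiling (61) lies below the market-clearing price, it is binding.
At p = 61: qd = 667 - 5·61 = 362 and qs = 3·61 - 133 = 50.
Quantity traded falls to 50. At q = 50 the demand price is (667 - 50)/5 = 123.4 and the supply price is (133 + 50)/3 = 61.
Deadweight loss = ½ · (123.4 - 61) · (167 - 50) = ½ · 62.4 · 117 = 3650.4.

3650.4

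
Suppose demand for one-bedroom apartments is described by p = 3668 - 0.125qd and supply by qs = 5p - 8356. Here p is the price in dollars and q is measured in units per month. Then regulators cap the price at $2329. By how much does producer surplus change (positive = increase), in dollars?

Rearranging demand gives qd = 29344 - 8p. Equilibrium: 29344 - 8p = 5p - 8356, so 37700 = 13p and p* = 2900, q* = 6144.
Because the ceiling (2329) lies below the market-clearing price, it is binding.
At p = 2329: qd = 29344 - 8·2329 = 10712 and qs = 5·2329 - 8356 = 3289.
Producer surplus without the control is ½ · (2900 - 1671.2) · 6144 = 3774873.6.
With the ceiling, producers sell 3289 units at 2329, so PS = ½ · (2329 - 1671.2) · 3289 = 1081752.1.
Change in producer surplus = 1081752.1 - 3774873.6 = -2693121.5.

-2693121.5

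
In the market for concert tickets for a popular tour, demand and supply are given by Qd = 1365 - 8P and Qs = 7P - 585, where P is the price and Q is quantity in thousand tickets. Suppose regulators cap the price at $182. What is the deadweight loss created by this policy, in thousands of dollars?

In a free market, 1365 - 8P = 7P - 585 gives the equilibrium P* = 130, Q* = 325.
Since 182 is above P* = 130, the ceiling does not bind and the free-market outcome prevails.
Since the control does not bind, no trades are prevented and deadweight loss is zero.

0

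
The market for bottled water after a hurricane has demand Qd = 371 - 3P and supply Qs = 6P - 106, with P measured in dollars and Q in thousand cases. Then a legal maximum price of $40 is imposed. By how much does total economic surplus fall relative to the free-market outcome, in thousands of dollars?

1521

Without the control the market clears where 371 - 3P = 6P - 106, i.e. P* = 53 and Q* = 212.
Since 40 < 53, the ceiling is binding.
At P = 40: Qd = 371 - 3·40 = 251 and Qs = 6·40 - 106 = 134.
Quantity traded falls to 134. At Q = 134 the demand price is (371 - 134)/3 = 79 and the supply price is (106 + 134)/6 = 40.
Deadweight loss = ½ · (79 - 40) · (212 - 134) = ½ · 39 · 78 = 1521.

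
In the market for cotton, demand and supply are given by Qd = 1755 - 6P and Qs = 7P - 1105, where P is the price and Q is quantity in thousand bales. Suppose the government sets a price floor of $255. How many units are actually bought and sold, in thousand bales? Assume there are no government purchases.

225

Equilibrium: 1755 - 6P = 7P - 1105, so 2860 = 13P and P* = 220, Q* = 435.
The floor of 255 is above the equilibrium price 220, so it binds.
At P = 255: Qd = 1755 - 6·255 = 225 and Qs = 7·255 - 1105 = 680.
The quantity actually transacted is the short side, demand: 225.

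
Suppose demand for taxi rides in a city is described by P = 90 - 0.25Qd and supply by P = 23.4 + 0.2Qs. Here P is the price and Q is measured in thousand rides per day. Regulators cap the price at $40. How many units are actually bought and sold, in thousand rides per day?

Rearranging demand gives Qd = 360 - 4P; rearranging supply gives Qs = 5P - 117. In a free market, 360 - 4P = 5P - 117 gives the equilibrium P* = 53, Q* = 148.
The ceiling of 40 is below the equilibrium price 53, so it binds.
At P = 40: Qd = 360 - 4·40 = 200 and Qs = 5·40 - 117 = 83.
The quantity actually transacted is the short side, supply: 83.

83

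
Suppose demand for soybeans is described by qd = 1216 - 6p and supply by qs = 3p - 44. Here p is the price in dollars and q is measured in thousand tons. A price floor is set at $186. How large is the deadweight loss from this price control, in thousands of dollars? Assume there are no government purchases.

Without the control the market clears where 1216 - 6p = 3p - 44, i.e. p* = 140 and q* = 376.
The floor of 186 is above the equilibrium price 140, so it binds.
At p = 186: qd = 1216 - 6·186 = 100 and qs = 3·186 - 44 = 514.
Quantity traded falls to 100. At q = 100 the demand price is (1216 - 100)/6 = 186 and the supply price is (44 + 100)/3 = 48.
Deadweight loss = ½ · (186 - 48) · (376 - 100) = ½ · 138 · 276 = 19044.

19044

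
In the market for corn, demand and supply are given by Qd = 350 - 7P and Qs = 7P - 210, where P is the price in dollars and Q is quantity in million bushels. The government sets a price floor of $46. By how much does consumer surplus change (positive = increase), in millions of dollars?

Setting quantity demanded equal to quantity supplied, 350 - 7P = 7P - 210, gives P* = 40 and Q* = 70.
Because the floor (46) lies above the market-clearing price, it is binding.
At P = 46: Qd = 350 - 7·46 = 28 and Qs = 7·46 - 210 = 112.
Consumer surplus without the control is ½ · (50 - 40) · 70 = 350.
With the floor, consumers buy 28 units at 46, so CS = ½ · (50 - 46) · 28 = 56.
Change in consumer surplus = 56 - 350 = -294.

-294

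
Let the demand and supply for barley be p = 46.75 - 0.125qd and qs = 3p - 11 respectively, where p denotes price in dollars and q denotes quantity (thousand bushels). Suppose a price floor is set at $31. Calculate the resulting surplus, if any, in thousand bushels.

0

Rearranging demand gives qd = 374 - 8p. Equilibrium: 374 - 8p = 3p - 11, so 385 = 11p and p* = 35, q* = 94.
Since 31 is below p* = 35, the floor does not bind and the free-market outcome prevails.
Since the control does not bind, there is no surplus.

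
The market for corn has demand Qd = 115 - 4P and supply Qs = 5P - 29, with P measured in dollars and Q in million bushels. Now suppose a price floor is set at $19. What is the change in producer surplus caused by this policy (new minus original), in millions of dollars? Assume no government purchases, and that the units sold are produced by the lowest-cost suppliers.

102.6

Without the control the market clears where 115 - 4P = 5P - 29, i.e. P* = 16 and Q* = 51.
Since 19 > 16, the floor is binding.
At P = 19: Qd = 115 - 4·19 = 39 and Qs = 5·19 - 29 = 66.
Producer surplus without the control is ½ · (16 - 5.8) · 51 = 260.1.
With the floor, 39 units are sold at 19. The supply price at Q = 39 is 13.6, so PS = ½ · [(19 - 5.8) + (19 - 13.6)] · 39 = 362.7.
Change in producer surplus = 362.7 - 260.1 = 102.6.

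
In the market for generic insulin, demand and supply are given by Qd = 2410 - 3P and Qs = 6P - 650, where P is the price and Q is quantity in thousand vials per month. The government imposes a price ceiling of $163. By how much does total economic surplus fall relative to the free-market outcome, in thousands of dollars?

281961

Without the control the market clears where 2410 - 3P = 6P - 650, i.e. P* = 340 and Q* = 1390.
Because the ceiling (163) lies below the market-clearing price, it is binding.
At P = 163: Qd = 2410 - 3·163 = 1921 and Qs = 6·163 - 650 = 328.
Quantity traded falls to 328. At Q = 328 the demand price is (2410 - 328)/3 = 694 and the supply price is (650 + 328)/6 = 163.
Deadweight loss = ½ · (694 - 163) · (1390 - 328) = ½ · 531 · 1062 = 281961.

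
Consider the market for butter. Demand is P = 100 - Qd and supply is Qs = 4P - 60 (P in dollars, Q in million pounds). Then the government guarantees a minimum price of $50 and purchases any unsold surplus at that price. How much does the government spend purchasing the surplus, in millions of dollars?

Rearranging demand gives Qd = 100 - P. Equilibrium: 100 - P = 4P - 60, so 160 = 5P and P* = 32, Q* = 68.
Because the floor (50) lies above the market-clearing price, it is binding.
At P = 50: Qd = 100 - 50 = 50 and Qs = 4·50 - 60 = 140.
Surplus = Qs - Qd = 90.
Government expenditure = surplus × support price = 90 × 50 = 4500.

4500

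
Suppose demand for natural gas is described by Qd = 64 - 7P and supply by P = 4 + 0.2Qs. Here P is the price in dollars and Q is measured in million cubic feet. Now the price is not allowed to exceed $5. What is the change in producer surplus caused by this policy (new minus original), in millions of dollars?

Rearranging supply gives Qs = 5P - 20. Setting quantity demanded equal to quantity supplied, 64 - 7P = 5P - 20, gives P* = 7 and Q* = 15.
Since 5 < 7, the ceiling is binding.
At P = 5: Qd = 64 - 7·5 = 29 and Qs = 5·5 - 20 = 5.
Producer surplus without the control is ½ · (7 - 4) · 15 = 22.5.
With the ceiling, producers sell 5 units at 5, so PS = ½ · (5 - 4) · 5 = 2.5.
Change in producer surplus = 2.5 - 22.5 = -20.

-20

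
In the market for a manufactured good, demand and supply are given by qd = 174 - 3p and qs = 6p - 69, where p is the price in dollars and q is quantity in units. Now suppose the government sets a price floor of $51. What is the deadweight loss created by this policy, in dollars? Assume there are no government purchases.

Without the control the market clears where 174 - 3p = 6p - 69, i.e. p* = 27 and q* = 93.
Because the floor (51) lies above the market-clearing price, it is binding.
At p = 51: qd = 174 - 3·51 = 21 and qs = 6·51 - 69 = 237.
Quantity traded falls to 21. At q = 21 the demand price is (174 - 21)/3 = 51 and the supply price is (69 + 21)/6 = 15.
Deadweight loss = ½ · (51 - 15) · (93 - 21) = ½ · 36 · 72 = 1296.

1296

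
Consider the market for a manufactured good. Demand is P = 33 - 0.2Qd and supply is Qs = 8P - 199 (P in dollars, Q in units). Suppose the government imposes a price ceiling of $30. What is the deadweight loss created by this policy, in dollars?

0

Rearranging demand gives Qd = 165 - 5P. Without the control the market clears where 165 - 5P = 8P - 199, i.e. P* = 28 and Q* = 25.
Since 30 is above P* = 28, the ceiling does not bind and the free-market outcome prevails.
Since the control does not bind, no trades are prevented and deadweight loss is zero.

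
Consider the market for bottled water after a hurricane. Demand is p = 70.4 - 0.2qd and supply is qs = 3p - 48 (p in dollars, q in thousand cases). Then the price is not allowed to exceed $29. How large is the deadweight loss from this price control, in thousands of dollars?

1058.4

Rearranging demand gives qd = 352 - 5p. Setting quantity demanded equal to quantity supplied, 352 - 5p = 3p - 48, gives p* = 50 and q* = 102.
The ceiling of 29 is below the equilibrium price 50, so it binds.
At p = 29: qd = 352 - 5·29 = 207 and qs = 3·29 - 48 = 39.
Quantity traded falls to 39. At q = 39 the demand price is (352 - 39)/5 = 62.6 and the supply price is (48 + 39)/3 = 29.
Deadweight loss = ½ · (62.6 - 29) · (102 - 39) = ½ · 33.6 · 63 = 1058.4.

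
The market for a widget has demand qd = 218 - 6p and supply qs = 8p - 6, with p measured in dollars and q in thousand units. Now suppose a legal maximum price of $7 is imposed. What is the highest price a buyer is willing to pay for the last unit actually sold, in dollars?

Equilibrium: 218 - 6p = 8p - 6, so 224 = 14p and p* = 16, q* = 122.
The ceiling of 7 is below the equilibrium price 16, so it binds.
At p = 7: qd = 218 - 6·7 = 176 and qs = 8·7 - 6 = 50.
Only 50 units reach the market. On the demand curve, the marginal buyer's willingness to pay at q = 50 is (218 - 50)/6 = 28.

28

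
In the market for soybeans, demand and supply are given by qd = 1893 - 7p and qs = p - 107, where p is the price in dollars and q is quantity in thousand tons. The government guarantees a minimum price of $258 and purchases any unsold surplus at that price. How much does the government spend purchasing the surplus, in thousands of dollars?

Equilibrium: 1893 - 7p = p - 107, so 2000 = 8p and p* = 250, q* = 143.
Because the floor (258) lies above the market-clearing price, it is binding.
At p = 258: qd = 1893 - 7·258 = 87 and qs = 258 - 107 = 151.
Surplus = qs - qd = 64.
Government expenditure = surplus × support price = 64 × 258 = 16512.

16512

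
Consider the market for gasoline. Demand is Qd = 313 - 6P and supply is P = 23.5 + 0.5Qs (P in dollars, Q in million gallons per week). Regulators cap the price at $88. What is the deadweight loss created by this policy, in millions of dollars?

Rearranging supply gives Qs = 2P - 47. Setting quantity demanded equal to quantity supplied, 313 - 6P = 2P - 47, gives P* = 45 and Q* = 43.
The ceiling of 88 is above the equilibrium price 45, so it is not binding; the market clears at P* = 45, Q* = 43.
Since the control does not bind, no trades are prevented and deadweight loss is zero.

0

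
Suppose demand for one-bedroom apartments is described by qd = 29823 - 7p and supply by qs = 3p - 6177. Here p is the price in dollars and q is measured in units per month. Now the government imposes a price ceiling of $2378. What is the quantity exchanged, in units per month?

Without the control the market clears where 29823 - 7p = 3p - 6177, i.e. p* = 3600 and q* = 4623.
The ceiling of 2378 is below the equilibrium price 3600, so it binds.
At p = 2378: qd = 29823 - 7·2378 = 13177 and qs = 3·2378 - 6177 = 957.
The quantity actually transacted is the short side, supply: 957.

957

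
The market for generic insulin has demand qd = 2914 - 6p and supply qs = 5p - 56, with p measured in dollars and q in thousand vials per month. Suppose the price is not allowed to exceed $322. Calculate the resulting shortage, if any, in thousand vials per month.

0

In a free market, 2914 - 6p = 5p - 56 gives the equilibrium p* = 270, q* = 1294.
The ceiling of 322 is above the equilibrium price 270, so it is not binding; the market clears at p* = 270, q* = 1294.
Since the control does not bind, there is no shortage.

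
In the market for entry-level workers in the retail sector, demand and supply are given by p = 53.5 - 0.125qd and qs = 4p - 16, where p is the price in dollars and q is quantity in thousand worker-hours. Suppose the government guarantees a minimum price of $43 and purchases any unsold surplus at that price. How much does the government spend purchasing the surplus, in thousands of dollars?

3096

Rearranging demand gives qd = 428 - 8p. Setting quantity demanded equal to quantity supplied, 428 - 8p = 4p - 16, gives p* = 37 and q* = 132.
The floor of 43 is above the equilibrium price 37, so it binds.
At p = 43: qd = 428 - 8·43 = 84 and qs = 4·43 - 16 = 156.
Surplus = qs - qd = 72.
Government expenditure = surplus × support price = 72 × 43 = 3096.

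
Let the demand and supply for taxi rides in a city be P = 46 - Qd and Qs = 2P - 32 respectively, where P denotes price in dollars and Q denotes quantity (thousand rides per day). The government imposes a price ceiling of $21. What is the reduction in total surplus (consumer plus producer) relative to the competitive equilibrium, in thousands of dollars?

75

Rearranging demand gives Qd = 46 - P. Without the control the market clears where 46 - P = 2P - 32, i.e. P* = 26 and Q* = 20.
Because the ceiling (21) lies below the market-clearing price, it is binding.
At P = 21: Qd = 46 - 21 = 25 and Qs = 2·21 - 32 = 10.
Quantity traded falls to 10. At Q = 10 the demand price is 46 - 10 = 36 and the supply price is (32 + 10)/2 = 21.
Deadweight loss = ½ · (36 - 21) · (20 - 10) = ½ · 15 · 10 = 75.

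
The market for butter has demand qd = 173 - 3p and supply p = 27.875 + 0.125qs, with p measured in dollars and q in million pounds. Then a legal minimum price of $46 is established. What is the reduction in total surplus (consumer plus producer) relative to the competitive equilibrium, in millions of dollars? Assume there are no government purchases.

Rearranging supply gives qs = 8p - 223. In a free market, 173 - 3p = 8p - 223 gives the equilibrium p* = 36, q* = 65.
Since 46 > 36, the floor is binding.
At p = 46: qd = 173 - 3·46 = 35 and qs = 8·46 - 223 = 145.
Quantity traded falls to 35. At q = 35 the demand price is (173 - 35)/3 = 46 and the supply price is (223 + 35)/8 = 32.25.
Deadweight loss = ½ · (46 - 32.25) · (65 - 35) = ½ · 13.75 · 30 = 206.25.

206.25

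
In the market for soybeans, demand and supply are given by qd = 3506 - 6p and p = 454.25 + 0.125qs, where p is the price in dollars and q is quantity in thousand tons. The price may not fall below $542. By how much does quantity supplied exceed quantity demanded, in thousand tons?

448

Rearranging supply gives qs = 8p - 3634. Without the control the market clears where 3506 - 6p = 8p - 3634, i.e. p* = 510 and q* = 446.
Since 542 > 510, the floor is binding.
At p = 542: qd = 3506 - 6·542 = 254 and qs = 8·542 - 3634 = 702.
Surplus = qs - qd = 702 - 254 = 448.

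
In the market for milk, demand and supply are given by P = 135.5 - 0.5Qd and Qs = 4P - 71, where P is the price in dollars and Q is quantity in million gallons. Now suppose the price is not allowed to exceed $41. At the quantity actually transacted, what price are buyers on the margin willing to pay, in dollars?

Rearranging demand gives Qd = 271 - 2P. Equilibrium: 271 - 2P = 4P - 71, so 342 = 6P and P* = 57, Q* = 157.
Because the ceiling (41) lies below the market-clearing price, it is binding.
At P = 41: Qd = 271 - 2·41 = 189 and Qs = 4·41 - 71 = 93.
Only 93 units reach the market. On the demand curve, the marginal buyer's willingness to pay at Q = 93 is (271 - 93)/2 = 89.

89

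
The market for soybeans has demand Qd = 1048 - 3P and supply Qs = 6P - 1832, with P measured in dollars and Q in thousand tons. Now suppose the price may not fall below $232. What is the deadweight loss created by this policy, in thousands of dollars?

0

Setting quantity demanded equal to quantity supplied, 1048 - 3P = 6P - 1832, gives P* = 320 and Q* = 88.
The floor of 232 is below the equilibrium price 320, so it is not binding; the market clears at P* = 320, Q* = 88.
Since the control does not bind, no trades are prevented and deadweight loss is zero.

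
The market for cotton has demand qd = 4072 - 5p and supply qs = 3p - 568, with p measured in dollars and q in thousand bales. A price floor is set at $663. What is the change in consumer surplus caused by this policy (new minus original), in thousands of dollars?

-80053.5

Without the control the market clears where 4072 - 5p = 3p - 568, i.e. p* = 580 and q* = 1172.
The floor of 663 is above the equilibrium price 580, so it binds.
At p = 663: qd = 4072 - 5·663 = 757 and qs = 3·663 - 568 = 1421.
Consumer surplus without the control is ½ · (814.4 - 580) · 1172 = 137358.4.
With the floor, consumers buy 757 units at 663, so CS = ½ · (814.4 - 663) · 757 = 57304.9.
Change in consumer surplus = 57304.9 - 137358.4 = -80053.5.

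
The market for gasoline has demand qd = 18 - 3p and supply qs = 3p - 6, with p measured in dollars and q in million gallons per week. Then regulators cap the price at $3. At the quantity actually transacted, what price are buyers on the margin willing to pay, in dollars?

Without the control the market clears where 18 - 3p = 3p - 6, i.e. p* = 4 and q* = 6.
The ceiling of 3 is below the equilibrium price 4, so it binds.
At p = 3: qd = 18 - 3·3 = 9 and qs = 3·3 - 6 = 3.
Only 3 units reach the market. On the demand curve, the marginal buyer's willingness to pay at q = 3 is (18 - 3)/3 = 5.

5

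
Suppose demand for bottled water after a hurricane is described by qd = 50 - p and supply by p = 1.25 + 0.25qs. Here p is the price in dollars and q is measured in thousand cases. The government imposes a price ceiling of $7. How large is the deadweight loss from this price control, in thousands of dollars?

Rearranging supply gives qs = 4p - 5. Without the control the market clears where 50 - p = 4p - 5, i.e. p* = 11 and q* = 39.
Because the ceiling (7) lies below the market-clearing price, it is binding.
At p = 7: qd = 50 - 7 = 43 and qs = 4·7 - 5 = 23.
Quantity traded falls to 23. At q = 23 the demand price is 50 - 23 = 27 and the supply price is (5 + 23)/4 = 7.
Deadweight loss = ½ · (27 - 7) · (39 - 23) = ½ · 20 · 16 = 160.

160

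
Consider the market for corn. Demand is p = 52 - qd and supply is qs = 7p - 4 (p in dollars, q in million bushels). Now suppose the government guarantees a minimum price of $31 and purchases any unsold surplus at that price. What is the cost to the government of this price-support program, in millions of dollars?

5952

Rearranging demand gives qd = 52 - p. Without the control the market clears where 52 - p = 7p - 4, i.e. p* = 7 and q* = 45.
Because the floor (31) lies above the market-clearing price, it is binding.
At p = 31: qd = 52 - 31 = 21 and qs = 7·31 - 4 = 213.
Surplus = qs - qd = 192.
Government expenditure = surplus × support price = 192 × 31 = 5952.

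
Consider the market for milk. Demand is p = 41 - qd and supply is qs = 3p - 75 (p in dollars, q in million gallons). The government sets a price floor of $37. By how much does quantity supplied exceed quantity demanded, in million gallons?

Rearranging demand gives qd = 41 - p. In a free market, 41 - p = 3p - 75 gives the equilibrium p* = 29, q* = 12.
The floor of 37 is above the equilibrium price 29, so it binds.
At p = 37: qd = 41 - 37 = 4 and qs = 3·37 - 75 = 36.
Surplus = qs - qd = 36 - 4 = 32.

32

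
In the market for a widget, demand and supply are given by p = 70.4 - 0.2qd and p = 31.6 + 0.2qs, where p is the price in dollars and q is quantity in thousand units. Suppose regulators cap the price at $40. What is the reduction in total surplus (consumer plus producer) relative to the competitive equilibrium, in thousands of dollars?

Rearranging demand gives qd = 352 - 5p; rearranging supply gives qs = 5p - 158. Without the control the market clears where 352 - 5p = 5p - 158, i.e. p* = 51 and q* = 97.
The ceiling of 40 is below the equilibrium price 51, so it binds.
At p = 40: qd = 352 - 5·40 = 152 and qs = 5·40 - 158 = 42.
Quantity traded falls to 42. At q = 42 the demand price is (352 - 42)/5 = 62 and the supply price is (158 + 42)/5 = 40.
Deadweight loss = ½ · (62 - 40) · (97 - 42) = ½ · 22 · 55 = 605.

605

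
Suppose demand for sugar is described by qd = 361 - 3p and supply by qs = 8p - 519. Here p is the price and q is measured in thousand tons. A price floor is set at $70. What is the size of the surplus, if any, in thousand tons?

0

Equilibrium: 361 - 3p = 8p - 519, so 880 = 11p and p* = 80, q* = 121.
Since 70 is below p* = 80, the floor does not bind and the free-market outcome prevails.
Since the control does not bind, there is no surplus.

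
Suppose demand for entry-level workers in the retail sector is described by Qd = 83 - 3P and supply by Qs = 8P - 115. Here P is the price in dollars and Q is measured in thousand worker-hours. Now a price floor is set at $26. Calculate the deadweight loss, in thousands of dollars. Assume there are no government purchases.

132

Without the control the market clears where 83 - 3P = 8P - 115, i.e. P* = 18 and Q* = 29.
Since 26 > 18, the floor is binding.
At P = 26: Qd = 83 - 3·26 = 5 and Qs = 8·26 - 115 = 93.
Quantity traded falls to 5. At Q = 5 the demand price is (83 - 5)/3 = 26 and the supply price is (115 + 5)/8 = 15.
Deadweight loss = ½ · (26 - 15) · (29 - 5) = ½ · 11 · 24 = 132.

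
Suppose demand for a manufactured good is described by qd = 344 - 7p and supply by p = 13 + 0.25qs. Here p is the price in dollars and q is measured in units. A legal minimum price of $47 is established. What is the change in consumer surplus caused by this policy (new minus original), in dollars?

-588.5

Rearranging supply gives qs = 4p - 52. Equilibrium: 344 - 7p = 4p - 52, so 396 = 11p and p* = 36, q* = 92.
Because the floor (47) lies above the market-clearing price, it is binding.
At p = 47: qd = 344 - 7·47 = 15 and qs = 4·47 - 52 = 136.
Consumer surplus without the control is ½ · (344/7 - 36) · 92 = 4232/7.
With the floor, consumers buy 15 units at 47, so CS = ½ · (344/7 - 47) · 15 = 225/14.
Change in consumer surplus = 225/14 - 4232/7 = -588.5.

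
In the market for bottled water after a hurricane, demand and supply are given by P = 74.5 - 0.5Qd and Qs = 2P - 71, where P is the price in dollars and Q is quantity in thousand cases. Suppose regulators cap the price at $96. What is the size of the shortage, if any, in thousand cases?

0

Rearranging demand gives Qd = 149 - 2P. Setting quantity demanded equal to quantity supplied, 149 - 2P = 2P - 71, gives P* = 55 and Q* = 39.
Since 96 is above P* = 55, the ceiling does not bind and the free-market outcome prevails.
Since the control does not bind, there is no shortage.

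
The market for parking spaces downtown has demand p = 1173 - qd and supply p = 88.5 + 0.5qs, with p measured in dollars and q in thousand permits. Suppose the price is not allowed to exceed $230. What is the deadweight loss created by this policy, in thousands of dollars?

145200

Rearranging demand gives qd = 1173 - p; rearranging supply gives qs = 2p - 177. Setting quantity demanded equal to quantity supplied, 1173 - p = 2p - 177, gives p* = 450 and q* = 723.
The ceiling of 230 is below the equilibrium price 450, so it binds.
At p = 230: qd = 1173 - 230 = 943 and qs = 2·230 - 177 = 283.
Quantity traded falls to 283. At q = 283 the demand price is 1173 - 283 = 890 and the supply price is (177 + 283)/2 = 230.
Deadweight loss = ½ · (890 - 230) · (723 - 283) = ½ · 660 · 440 = 145200.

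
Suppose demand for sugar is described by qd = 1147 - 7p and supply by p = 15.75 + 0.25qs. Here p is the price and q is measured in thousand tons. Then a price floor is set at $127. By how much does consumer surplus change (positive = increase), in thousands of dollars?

Rearranging supply gives qs = 4p - 63. Without the control the market clears where 1147 - 7p = 4p - 63, i.e. p* = 110 and q* = 377.
Because the floor (127) lies above the market-clearing price, it is binding.
At p = 127: qd = 1147 - 7·127 = 258 and qs = 4·127 - 63 = 445.
Consumer surplus without the control is ½ · (1147/7 - 110) · 377 = 142129/14.
With the floor, consumers buy 258 units at 127, so CS = ½ · (1147/7 - 127) · 258 = 33282/7.
Change in consumer surplus = 33282/7 - 142129/14 = -5397.5.

-5397.5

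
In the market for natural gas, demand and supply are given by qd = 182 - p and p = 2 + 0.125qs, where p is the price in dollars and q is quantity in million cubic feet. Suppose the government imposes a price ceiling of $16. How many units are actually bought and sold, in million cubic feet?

Rearranging supply gives qs = 8p - 16. In a free market, 182 - p = 8p - 16 gives the equilibrium p* = 22, q* = 160.
The ceiling of 16 is below the equilibrium price 22, so it binds.
At p = 16: qd = 182 - 16 = 166 and qs = 8·16 - 16 = 112.
The quantity actually transacted is the short side, supply: 112.

112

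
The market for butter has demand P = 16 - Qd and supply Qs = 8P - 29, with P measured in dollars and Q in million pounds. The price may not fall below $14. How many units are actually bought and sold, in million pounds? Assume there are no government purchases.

2

Rearranging demand gives Qd = 16 - P. In a free market, 16 - P = 8P - 29 gives the equilibrium P* = 5, Q* = 11.
Since 14 > 5, the floor is binding.
At P = 14: Qd = 16 - 14 = 2 and Qs = 8·14 - 29 = 83.
The quantity actually transacted is the short side, demand: 2.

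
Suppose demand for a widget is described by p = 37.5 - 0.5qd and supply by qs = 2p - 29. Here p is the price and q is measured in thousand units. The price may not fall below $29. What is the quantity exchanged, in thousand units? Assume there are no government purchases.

Rearranging demand gives qd = 75 - 2p. Equilibrium: 75 - 2p = 2p - 29, so 104 = 4p and p* = 26, q* = 23.
Since 29 > 26, the floor is binding.
At p = 29: qd = 75 - 2·29 = 17 and qs = 2·29 - 29 = 29.
The quantity actually transacted is the short side, demand: 17.

17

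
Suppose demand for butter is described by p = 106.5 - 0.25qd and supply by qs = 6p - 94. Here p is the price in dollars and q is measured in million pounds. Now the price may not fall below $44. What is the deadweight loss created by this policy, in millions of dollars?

Rearranging demand gives qd = 426 - 4p. In a free market, 426 - 4p = 6p - 94 gives the equilibrium p* = 52, q* = 218.
The floor of 44 is below the equilibrium price 52, so it is not binding; the market clears at p* = 52, q* = 218.
Since the control does not bind, no trades are prevented and deadweight loss is zero.

0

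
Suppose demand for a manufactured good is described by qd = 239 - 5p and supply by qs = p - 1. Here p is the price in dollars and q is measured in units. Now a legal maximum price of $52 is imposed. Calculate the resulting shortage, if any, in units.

In a free market, 239 - 5p = p - 1 gives the equilibrium p* = 40, q* = 39.
Since 52 is above p* = 40, the ceiling does not bind and the free-market outcome prevails.
Since the control does not bind, there is no shortage.

0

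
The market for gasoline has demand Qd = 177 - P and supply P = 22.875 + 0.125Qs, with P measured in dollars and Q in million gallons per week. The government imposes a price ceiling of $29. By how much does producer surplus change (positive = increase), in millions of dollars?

Rearranging supply gives Qs = 8P - 183. Without the control the market clears where 177 - P = 8P - 183, i.e. P* = 40 and Q* = 137.
Because the ceiling (29) lies below the market-clearing price, it is binding.
At P = 29: Qd = 177 - 29 = 148 and Qs = 8·29 - 183 = 49.
Producer surplus without the control is ½ · (40 - 22.875) · 137 = 1173.0625.
With the ceiling, producers sell 49 units at 29, so PS = ½ · (29 - 22.875) · 49 = 150.0625.
Change in producer surplus = 150.0625 - 1173.0625 = -1023.

-1023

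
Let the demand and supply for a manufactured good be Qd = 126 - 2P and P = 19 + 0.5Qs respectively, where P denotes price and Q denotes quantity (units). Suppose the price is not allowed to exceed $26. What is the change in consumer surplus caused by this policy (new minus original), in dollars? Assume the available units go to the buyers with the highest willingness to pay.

Rearranging supply gives Qs = 2P - 38. Equilibrium: 126 - 2P = 2P - 38, so 164 = 4P and P* = 41, Q* = 44.
Since 26 < 41, the ceiling is binding.
At P = 26: Qd = 126 - 2·26 = 74 and Qs = 2·26 - 38 = 14.
Consumer surplus without the control is ½ · (63 - 41) · 44 = 484.
With the ceiling, 14 units are sold at 26 (assume they go to the highest-value buyers). The demand price at Q = 14 is 56, so CS = ½ · [(63 - 26) + (56 - 26)] · 14 = 469.
Change in consumer surplus = 469 - 484 = -15.

-15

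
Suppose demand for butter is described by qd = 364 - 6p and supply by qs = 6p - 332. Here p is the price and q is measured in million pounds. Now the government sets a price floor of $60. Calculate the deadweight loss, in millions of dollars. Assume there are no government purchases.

24

Equilibrium: 364 - 6p = 6p - 332, so 696 = 12p and p* = 58, q* = 16.
Since 60 > 58, the floor is binding.
At p = 60: qd = 364 - 6·60 = 4 and qs = 6·60 - 332 = 28.
Quantity traded falls to 4. At q = 4 the demand price is (364 - 4)/6 = 60 and the supply price is (332 + 4)/6 = 56.
Deadweight loss = ½ · (60 - 56) · (16 - 4) = ½ · 4 · 12 = 24.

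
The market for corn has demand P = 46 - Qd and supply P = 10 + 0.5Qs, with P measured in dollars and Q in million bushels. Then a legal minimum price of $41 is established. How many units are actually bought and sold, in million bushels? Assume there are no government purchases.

5

Rearranging demand gives Qd = 46 - P; rearranging supply gives Qs = 2P - 20. Equilibrium: 46 - P = 2P - 20, so 66 = 3P and P* = 22, Q* = 24.
Because the floor (41) lies above the market-clearing price, it is binding.
At P = 41: Qd = 46 - 41 = 5 and Qs = 2·41 - 20 = 62.
The quantity actually transacted is the short side, demand: 5.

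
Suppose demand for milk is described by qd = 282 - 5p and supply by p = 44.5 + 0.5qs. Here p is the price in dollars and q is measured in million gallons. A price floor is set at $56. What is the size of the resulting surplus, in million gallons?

21

Rearranging supply gives qs = 2p - 89. Equilibrium: 282 - 5p = 2p - 89, so 371 = 7p and p* = 53, q* = 17.
The floor of 56 is above the equilibrium price 53, so it binds.
At p = 56: qd = 282 - 5·56 = 2 and qs = 2·56 - 89 = 23.
Surplus = qs - qd = 23 - 2 = 21.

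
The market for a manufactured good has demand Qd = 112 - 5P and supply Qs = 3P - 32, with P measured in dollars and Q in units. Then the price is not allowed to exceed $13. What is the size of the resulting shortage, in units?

In a free market, 112 - 5P = 3P - 32 gives the equilibrium P* = 18, Q* = 22.
The ceiling of 13 is below the equilibrium price 18, so it binds.
At P = 13: Qd = 112 - 5·13 = 47 and Qs = 3·13 - 32 = 7.
Shortage = Qd - Qs = 47 - 7 = 40.

40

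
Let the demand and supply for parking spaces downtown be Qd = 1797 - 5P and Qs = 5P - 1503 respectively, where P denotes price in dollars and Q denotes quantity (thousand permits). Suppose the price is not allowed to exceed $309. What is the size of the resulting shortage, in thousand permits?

Equilibrium: 1797 - 5P = 5P - 1503, so 3300 = 10P and P* = 330, Q* = 147.
Because the ceiling (309) lies below the market-clearing price, it is binding.
At P = 309: Qd = 1797 - 5·309 = 252 and Qs = 5·309 - 1503 = 42.
Shortage = Qd - Qs = 252 - 42 = 210.

210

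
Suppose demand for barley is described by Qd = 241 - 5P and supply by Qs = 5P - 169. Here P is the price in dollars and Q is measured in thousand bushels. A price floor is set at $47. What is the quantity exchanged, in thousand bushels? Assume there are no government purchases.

In a free market, 241 - 5P = 5P - 169 gives the equilibrium P* = 41, Q* = 36.
Since 47 > 41, the floor is binding.
At P = 47: Qd = 241 - 5·47 = 6 and Qs = 5·47 - 169 = 66.
The quantity actually transacted is the short side, demand: 6.

6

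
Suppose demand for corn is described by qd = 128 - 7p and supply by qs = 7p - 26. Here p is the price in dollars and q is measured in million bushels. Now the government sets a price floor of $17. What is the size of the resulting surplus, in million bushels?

84

Without the control the market clears where 128 - 7p = 7p - 26, i.e. p* = 11 and q* = 51.
The floor of 17 is above the equilibrium price 11, so it binds.
At p = 17: qd = 128 - 7·17 = 9 and qs = 7·17 - 26 = 93.
Surplus = qs - qd = 93 - 9 = 84.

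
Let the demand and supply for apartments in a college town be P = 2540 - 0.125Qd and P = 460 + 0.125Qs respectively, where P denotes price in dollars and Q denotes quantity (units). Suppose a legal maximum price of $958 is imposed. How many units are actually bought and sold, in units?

Rearranging demand gives Qd = 20320 - 8P; rearranging supply gives Qs = 8P - 3680. Equilibrium: 20320 - 8P = 8P - 3680, so 24000 = 16P and P* = 1500, Q* = 8320.
Because the ceiling (958) lies below the market-clearing price, it is binding.
At P = 958: Qd = 20320 - 8·958 = 12656 and Qs = 8·958 - 3680 = 3984.
The quantity actually transacted is the short side, supply: 3984.

3984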